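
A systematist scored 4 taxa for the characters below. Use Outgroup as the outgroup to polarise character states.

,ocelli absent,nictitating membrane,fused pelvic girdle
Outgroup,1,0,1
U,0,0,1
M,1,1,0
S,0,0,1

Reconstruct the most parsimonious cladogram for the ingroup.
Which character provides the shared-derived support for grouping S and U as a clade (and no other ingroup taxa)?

Character polarity is set by the outgroup: the derived state is whichever differs from the outgroup's state, so for ocelli absent, fused pelvic girdle the derived state is '0', and for the remaining characters it is '1'.
ocelli absent (derived state '0') is shared by S and U — a synapomorphy uniting that clade.
nictitating membrane: derived state '1' in M only — an autapomorphy, so it tells us nothing about relationships among taxa.
fused pelvic girdle: derived state '0' in M only — an autapomorphy, so it tells us nothing about relationships among taxa.
Most parsimonious ingroup topology: ((U,S),M).
The clade {S, U} is supported by ocelli absent: its derived state '0' occurs in exactly those taxa and in no other taxon (including the outgroup).

ocelli absent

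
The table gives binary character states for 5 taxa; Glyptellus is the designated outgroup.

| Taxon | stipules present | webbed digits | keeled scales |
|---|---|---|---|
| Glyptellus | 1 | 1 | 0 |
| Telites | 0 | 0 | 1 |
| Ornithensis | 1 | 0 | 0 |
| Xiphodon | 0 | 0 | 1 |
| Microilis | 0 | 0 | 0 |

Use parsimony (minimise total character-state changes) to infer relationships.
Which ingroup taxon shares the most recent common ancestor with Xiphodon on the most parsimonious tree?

Telites

Character polarity is set by the outgroup: the derived state is whichever differs from the outgroup's state, so for stipules present, webbed digits the derived state is '0', and for the remaining characters it is '1'.
Only Microilis, Telites, and Xiphodon show the derived state '0' for stipules present, supporting them as a clade.
All ingroup taxa share the derived state '0' for webbed digits; it defines the ingroup but does not resolve relationships within it.
keeled scales: derived state '1' in Telites and Xiphodon only — synapomorphy for {Telites, Xiphodon}.
Most parsimonious ingroup topology: (((Telites,Xiphodon),Microilis),Ornithensis).
Xiphodon and Telites form a cherry on this tree, so they are sister taxa.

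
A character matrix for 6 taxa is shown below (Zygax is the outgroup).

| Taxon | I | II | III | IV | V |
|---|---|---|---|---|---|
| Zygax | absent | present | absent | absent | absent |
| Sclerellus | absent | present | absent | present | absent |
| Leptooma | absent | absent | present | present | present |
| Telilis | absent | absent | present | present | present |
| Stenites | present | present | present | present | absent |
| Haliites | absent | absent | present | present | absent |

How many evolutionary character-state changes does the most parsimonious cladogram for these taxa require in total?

Character polarity is set by the outgroup: the derived state is whichever differs from the outgroup's state, so for II the derived state is 'absent', and for the remaining characters it is 'present'.
I: derived state 'present' in Stenites only — an autapomorphy, so it tells us nothing about relationships among taxa.
II (derived state 'absent') is shared by Haliites, Leptooma, and Telilis — a synapomorphy uniting that clade.
Only Haliites, Leptooma, Stenites, and Telilis show the derived state 'present' for III, supporting them as a clade.
All ingroup taxa share the derived state 'present' for IV; it defines the ingroup but does not resolve relationships within it.
V (derived state 'present') is shared by Leptooma and Telilis — a synapomorphy uniting that clade.
Most parsimonious ingroup topology: (Sclerellus,(((Leptooma,Telilis),Haliites),Stenites)).
Changes per character on this tree: I: 1; II: 1; III: 1; IV: 1; V: 1.
Total = 5.

5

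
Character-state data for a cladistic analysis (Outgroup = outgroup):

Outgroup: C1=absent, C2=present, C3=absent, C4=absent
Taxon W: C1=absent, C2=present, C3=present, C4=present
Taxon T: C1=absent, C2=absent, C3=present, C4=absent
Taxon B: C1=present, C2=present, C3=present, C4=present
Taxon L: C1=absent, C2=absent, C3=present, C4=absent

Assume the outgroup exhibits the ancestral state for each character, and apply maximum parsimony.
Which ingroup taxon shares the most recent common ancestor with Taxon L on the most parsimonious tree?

Taxon T

Character polarity is set by the outgroup: the derived state is whichever differs from the outgroup's state, so for C2 the derived state is 'absent', and for the remaining characters it is 'present'.
C1: derived state 'present' in Taxon B only — an autapomorphy, so it tells us nothing about relationships among taxa.
C2: derived state 'absent' in Taxon L and Taxon T only — synapomorphy for {Taxon L, Taxon T}.
All ingroup taxa share the derived state 'present' for C3; it defines the ingroup but does not resolve relationships within it.
C4 (derived state 'present') is shared by Taxon B and Taxon W — a synapomorphy uniting that clade.
Most parsimonious ingroup topology: ((Taxon W,Taxon B),(Taxon T,Taxon L)).
Taxon L and Taxon T form a cherry on this tree, so they are sister taxa.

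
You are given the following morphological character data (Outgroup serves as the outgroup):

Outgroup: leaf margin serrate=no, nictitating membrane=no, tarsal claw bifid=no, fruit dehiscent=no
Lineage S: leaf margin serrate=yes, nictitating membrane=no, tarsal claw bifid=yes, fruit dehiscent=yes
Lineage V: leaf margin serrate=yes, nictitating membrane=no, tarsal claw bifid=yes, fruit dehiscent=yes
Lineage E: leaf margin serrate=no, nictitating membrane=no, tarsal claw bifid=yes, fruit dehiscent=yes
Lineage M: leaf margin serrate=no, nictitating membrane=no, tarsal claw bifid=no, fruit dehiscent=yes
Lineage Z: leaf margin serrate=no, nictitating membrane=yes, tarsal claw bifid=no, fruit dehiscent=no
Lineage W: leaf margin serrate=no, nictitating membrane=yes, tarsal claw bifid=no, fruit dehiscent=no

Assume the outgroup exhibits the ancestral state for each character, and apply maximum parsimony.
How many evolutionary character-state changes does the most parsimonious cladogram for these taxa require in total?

The outgroup has state 'no' for every character, so 'yes' is the derived state throughout.
Only Lineage S and Lineage V show the derived state 'yes' for leaf margin serrate, supporting them as a clade.
nictitating membrane (derived state 'yes') is shared by Lineage W and Lineage Z — a synapomorphy uniting that clade.
tarsal claw bifid (derived state 'yes') is shared by Lineage E, Lineage S, and Lineage V — a synapomorphy uniting that clade.
fruit dehiscent (derived state 'yes') is shared by Lineage E, Lineage M, Lineage S, and Lineage V — a synapomorphy uniting that clade.
Most parsimonious ingroup topology: ((((Lineage S,Lineage V),Lineage E),Lineage M),(Lineage Z,Lineage W)).
Changes per character on this tree: leaf margin serrate: 1; nictitating membrane: 1; tarsal claw bifid: 1; fruit dehiscent: 1.
Total = 4.

4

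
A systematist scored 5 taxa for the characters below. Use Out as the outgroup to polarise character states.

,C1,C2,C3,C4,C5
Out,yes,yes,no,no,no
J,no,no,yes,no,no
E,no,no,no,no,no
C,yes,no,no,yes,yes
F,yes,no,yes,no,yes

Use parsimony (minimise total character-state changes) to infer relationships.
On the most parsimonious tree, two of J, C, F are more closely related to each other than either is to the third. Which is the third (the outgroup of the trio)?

J

Character polarity is set by the outgroup: the derived state is whichever differs from the outgroup's state, so for C1, C2 the derived state is 'no', and for the remaining characters it is 'yes'.
C1 (derived state 'no') is shared by E and J — a synapomorphy uniting that clade.
All ingroup taxa share the derived state 'no' for C2; it defines the ingroup but does not resolve relationships within it.
C3 (state 'yes') occurs in F and J but conflicts with the nesting implied by the other characters — most parsimoniously interpreted as homoplasy.
C4 (derived state 'yes') is unique to C (autapomorphy; uninformative for grouping).
C5: derived state 'yes' in C and F only — synapomorphy for {C, F}.
Most parsimonious ingroup topology: ((J,E),(C,F)).
C and F share a more recent common ancestor with each other than either does with J, so J is the least closely related of the three.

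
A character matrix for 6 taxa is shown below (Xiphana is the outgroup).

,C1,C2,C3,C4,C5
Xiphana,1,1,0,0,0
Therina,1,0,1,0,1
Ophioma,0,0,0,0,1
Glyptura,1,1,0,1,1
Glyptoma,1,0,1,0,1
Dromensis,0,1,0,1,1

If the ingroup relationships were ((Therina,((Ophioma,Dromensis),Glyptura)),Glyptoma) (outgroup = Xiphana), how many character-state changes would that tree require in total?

9

Map each character onto ((Therina,((Ophioma,Dromensis),Glyptura)),Glyptoma) (rooted by Xiphana) and count the minimum state changes it requires (Fitch parsimony):
C1: 1; C2: 3; C3: 2; C4: 2; C5: 1.
Total tree length = 9.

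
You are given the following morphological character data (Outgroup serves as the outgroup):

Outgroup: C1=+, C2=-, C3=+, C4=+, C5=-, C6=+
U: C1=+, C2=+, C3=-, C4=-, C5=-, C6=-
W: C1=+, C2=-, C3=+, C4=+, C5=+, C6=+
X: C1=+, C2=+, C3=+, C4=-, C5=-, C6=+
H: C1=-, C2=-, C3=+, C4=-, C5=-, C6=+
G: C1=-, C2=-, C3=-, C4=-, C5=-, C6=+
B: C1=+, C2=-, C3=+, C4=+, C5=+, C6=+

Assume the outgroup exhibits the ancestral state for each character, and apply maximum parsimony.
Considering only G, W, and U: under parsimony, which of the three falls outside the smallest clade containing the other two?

Character polarity is set by the outgroup: the derived state is whichever differs from the outgroup's state, so for C1, C3, C4, C6 the derived state is '-', and for the remaining characters it is '+'.
C1 (derived state '-') is shared by G and H — a synapomorphy uniting that clade.
C2 (derived state '+') is shared by U and X — a synapomorphy uniting that clade.
C3 groups G and U, which is incompatible with the clades supported by the remaining characters; treating it as convergent (homoplasy) costs fewer steps than any alternative tree.
Only G, H, U, and X show the derived state '-' for C4, supporting them as a clade.
C5: derived state '+' in B and W only — synapomorphy for {B, W}.
C6 (derived state '-') is unique to U (autapomorphy; uninformative for grouping).
Most parsimonious ingroup topology: (((U,X),(H,G)),(W,B)).
G and U share a more recent common ancestor with each other than either does with W, so W is the least closely related of the three.

W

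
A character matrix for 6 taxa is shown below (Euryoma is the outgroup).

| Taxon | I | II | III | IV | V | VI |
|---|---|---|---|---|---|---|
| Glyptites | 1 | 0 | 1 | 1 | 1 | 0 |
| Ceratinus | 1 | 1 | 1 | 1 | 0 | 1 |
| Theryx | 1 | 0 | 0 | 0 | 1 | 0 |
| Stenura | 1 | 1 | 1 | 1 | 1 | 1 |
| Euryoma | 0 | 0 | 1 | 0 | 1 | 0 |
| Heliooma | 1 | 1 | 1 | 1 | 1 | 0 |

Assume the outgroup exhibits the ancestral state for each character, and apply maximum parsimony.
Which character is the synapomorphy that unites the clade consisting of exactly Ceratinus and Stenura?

Character polarity is set by the outgroup: the derived state is whichever differs from the outgroup's state, so for III, V the derived state is '0', and for the remaining characters it is '1'.
I (derived state '1') is shared by all ingroup taxa — unites the whole ingroup.
Only Ceratinus, Heliooma, and Stenura show the derived state '1' for II, supporting them as a clade.
III: derived state '0' in Theryx only — an autapomorphy, so it tells us nothing about relationships among taxa.
Only Ceratinus, Glyptites, Heliooma, and Stenura show the derived state '1' for IV, supporting them as a clade.
V: derived state '0' in Ceratinus only — an autapomorphy, so it tells us nothing about relationships among taxa.
VI: derived state '1' in Ceratinus and Stenura only — synapomorphy for {Ceratinus, Stenura}.
Most parsimonious ingroup topology: ((((Stenura,Ceratinus),Heliooma),Glyptites),Theryx).
The clade {Ceratinus, Stenura} is supported by VI: its derived state '1' occurs in exactly those taxa and in no other taxon (including the outgroup).

VI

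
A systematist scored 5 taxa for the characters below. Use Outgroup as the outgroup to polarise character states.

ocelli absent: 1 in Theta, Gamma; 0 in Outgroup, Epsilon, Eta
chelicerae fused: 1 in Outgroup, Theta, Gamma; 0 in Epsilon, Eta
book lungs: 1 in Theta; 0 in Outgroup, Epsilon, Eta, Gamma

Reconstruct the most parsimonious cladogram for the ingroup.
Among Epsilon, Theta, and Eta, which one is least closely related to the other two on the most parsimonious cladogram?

Theta

Character polarity is set by the outgroup: the derived state is whichever differs from the outgroup's state, so for chelicerae fused the derived state is '0', and for the remaining characters it is '1'.
ocelli absent: derived state '1' in Gamma and Theta only — synapomorphy for {Gamma, Theta}.
chelicerae fused: derived state '0' in Epsilon and Eta only — synapomorphy for {Epsilon, Eta}.
book lungs: derived state '1' in Theta only — an autapomorphy, so it tells us nothing about relationships among taxa.
Most parsimonious ingroup topology: ((Theta,Gamma),(Epsilon,Eta)).
Eta and Epsilon share a more recent common ancestor with each other than either does with Theta, so Theta is the least closely related of the three.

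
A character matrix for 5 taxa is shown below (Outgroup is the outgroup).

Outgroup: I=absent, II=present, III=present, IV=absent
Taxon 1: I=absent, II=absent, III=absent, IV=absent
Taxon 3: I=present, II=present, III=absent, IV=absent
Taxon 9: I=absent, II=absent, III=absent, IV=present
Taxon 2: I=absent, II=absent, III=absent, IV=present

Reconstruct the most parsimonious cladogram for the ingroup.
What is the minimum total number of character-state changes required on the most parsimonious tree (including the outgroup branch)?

Character polarity is set by the outgroup: the derived state is whichever differs from the outgroup's state, so for II, III the derived state is 'absent', and for the remaining characters it is 'present'.
I (derived state 'present') is unique to Taxon 3 (autapomorphy; uninformative for grouping).
Only Taxon 1, Taxon 2, and Taxon 9 show the derived state 'absent' for II, supporting them as a clade.
III (derived state 'absent') is shared by all ingroup taxa — unites the whole ingroup.
IV: derived state 'present' in Taxon 2 and Taxon 9 only — synapomorphy for {Taxon 2, Taxon 9}.
Most parsimonious ingroup topology: ((Taxon 1,(Taxon 9,Taxon 2)),Taxon 3).
Changes per character on this tree: I: 1; II: 1; III: 1; IV: 1.
Total = 4.

4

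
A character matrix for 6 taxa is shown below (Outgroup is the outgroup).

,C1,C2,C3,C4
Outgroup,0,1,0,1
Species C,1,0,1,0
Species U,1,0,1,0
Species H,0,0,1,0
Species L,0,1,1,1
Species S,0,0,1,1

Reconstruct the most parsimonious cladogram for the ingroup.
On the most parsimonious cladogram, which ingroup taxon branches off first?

Character polarity is set by the outgroup: the derived state is whichever differs from the outgroup's state, so for C2, C4 the derived state is '0', and for the remaining characters it is '1'.
Only Species C and Species U show the derived state '1' for C1, supporting them as a clade.
C2 (derived state '0') is shared by Species C, Species H, Species S, and Species U — a synapomorphy uniting that clade.
All ingroup taxa share the derived state '1' for C3; it defines the ingroup but does not resolve relationships within it.
C4 (derived state '0') is shared by Species C, Species H, and Species U — a synapomorphy uniting that clade.
Most parsimonious ingroup topology: ((((Species C,Species U),Species H),Species S),Species L).
Species L is sister to the clade containing all other ingroup taxa, so it is the earliest-diverging (most basal) ingroup lineage.

Species L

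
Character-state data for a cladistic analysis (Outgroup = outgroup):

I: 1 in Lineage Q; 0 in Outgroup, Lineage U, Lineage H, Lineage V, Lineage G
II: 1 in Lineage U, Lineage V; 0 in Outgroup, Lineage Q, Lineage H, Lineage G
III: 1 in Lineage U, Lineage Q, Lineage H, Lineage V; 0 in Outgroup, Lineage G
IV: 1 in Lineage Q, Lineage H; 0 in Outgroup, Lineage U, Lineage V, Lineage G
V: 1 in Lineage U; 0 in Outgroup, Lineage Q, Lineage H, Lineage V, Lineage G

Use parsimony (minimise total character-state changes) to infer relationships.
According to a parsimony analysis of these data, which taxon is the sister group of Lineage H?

The outgroup has state '0' for every character, so '1' is the derived state throughout.
I (derived state '1') is unique to Lineage Q (autapomorphy; uninformative for grouping).
II: derived state '1' in Lineage U and Lineage V only — synapomorphy for {Lineage U, Lineage V}.
III (derived state '1') is shared by Lineage H, Lineage Q, Lineage U, and Lineage V — a synapomorphy uniting that clade.
IV: derived state '1' in Lineage H and Lineage Q only — synapomorphy for {Lineage H, Lineage Q}.
V: derived state '1' in Lineage U only — an autapomorphy, so it tells us nothing about relationships among taxa.
Most parsimonious ingroup topology: (((Lineage U,Lineage V),(Lineage Q,Lineage H)),Lineage G).
Lineage H and Lineage Q form a cherry on this tree, so they are sister taxa.

Lineage Q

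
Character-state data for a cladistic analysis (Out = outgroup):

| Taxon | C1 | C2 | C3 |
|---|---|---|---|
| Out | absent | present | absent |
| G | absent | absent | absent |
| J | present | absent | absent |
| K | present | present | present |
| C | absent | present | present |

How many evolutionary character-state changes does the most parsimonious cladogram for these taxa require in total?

Character polarity is set by the outgroup: the derived state is whichever differs from the outgroup's state, so for C2 the derived state is 'absent', and for the remaining characters it is 'present'.
C1 (state 'present') occurs in J and K but conflicts with the nesting implied by the other characters — most parsimoniously interpreted as homoplasy.
Only G and J show the derived state 'absent' for C2, supporting them as a clade.
Only C and K show the derived state 'present' for C3, supporting them as a clade.
Most parsimonious ingroup topology: ((G,J),(K,C)).
Changes per character on this tree: C1: 2; C2: 1; C3: 1.
Total = 4.

4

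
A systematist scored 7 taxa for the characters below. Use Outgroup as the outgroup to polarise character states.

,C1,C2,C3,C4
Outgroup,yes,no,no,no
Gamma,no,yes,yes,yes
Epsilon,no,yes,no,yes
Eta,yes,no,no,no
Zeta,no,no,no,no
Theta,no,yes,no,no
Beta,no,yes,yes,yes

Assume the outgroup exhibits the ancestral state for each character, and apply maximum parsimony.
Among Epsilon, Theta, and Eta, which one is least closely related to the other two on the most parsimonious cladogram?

Eta

Character polarity is set by the outgroup: the derived state is whichever differs from the outgroup's state, so for C1 the derived state is 'no', and for the remaining characters it is 'yes'.
Only Beta, Epsilon, Gamma, Theta, and Zeta show the derived state 'no' for C1, supporting them as a clade.
C2: derived state 'yes' in Beta, Epsilon, Gamma, and Theta only — synapomorphy for {Beta, Epsilon, Gamma, Theta}.
C3: derived state 'yes' in Beta and Gamma only — synapomorphy for {Beta, Gamma}.
C4: derived state 'yes' in Beta, Epsilon, and Gamma only — synapomorphy for {Beta, Epsilon, Gamma}.
Most parsimonious ingroup topology: (((((Gamma,Beta),Epsilon),Theta),Zeta),Eta).
Epsilon and Theta share a more recent common ancestor with each other than either does with Eta, so Eta is the least closely related of the three.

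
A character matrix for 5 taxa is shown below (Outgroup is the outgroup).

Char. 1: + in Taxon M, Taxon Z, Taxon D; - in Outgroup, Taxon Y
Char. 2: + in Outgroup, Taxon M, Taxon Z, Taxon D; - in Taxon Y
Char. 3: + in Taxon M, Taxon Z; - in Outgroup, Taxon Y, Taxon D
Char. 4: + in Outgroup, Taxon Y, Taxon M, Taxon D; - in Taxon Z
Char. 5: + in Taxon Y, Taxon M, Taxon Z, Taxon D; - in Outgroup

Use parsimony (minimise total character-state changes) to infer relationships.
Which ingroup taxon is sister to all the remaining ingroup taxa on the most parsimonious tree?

Character polarity is set by the outgroup: the derived state is whichever differs from the outgroup's state, so for Char. 2, Char. 4 the derived state is '-', and for the remaining characters it is '+'.
Only Taxon D, Taxon M, and Taxon Z show the derived state '+' for Char. 1, supporting them as a clade.
Char. 2: derived state '-' in Taxon Y only — an autapomorphy, so it tells us nothing about relationships among taxa.
Char. 3: derived state '+' in Taxon M and Taxon Z only — synapomorphy for {Taxon M, Taxon Z}.
Char. 4 (derived state '-') is unique to Taxon Z (autapomorphy; uninformative for grouping).
Char. 5 (derived state '+') is shared by all ingroup taxa — unites the whole ingroup.
Most parsimonious ingroup topology: (Taxon Y,((Taxon M,Taxon Z),Taxon D)).
Taxon Y is sister to the clade containing all other ingroup taxa, so it is the earliest-diverging (most basal) ingroup lineage.

Taxon Y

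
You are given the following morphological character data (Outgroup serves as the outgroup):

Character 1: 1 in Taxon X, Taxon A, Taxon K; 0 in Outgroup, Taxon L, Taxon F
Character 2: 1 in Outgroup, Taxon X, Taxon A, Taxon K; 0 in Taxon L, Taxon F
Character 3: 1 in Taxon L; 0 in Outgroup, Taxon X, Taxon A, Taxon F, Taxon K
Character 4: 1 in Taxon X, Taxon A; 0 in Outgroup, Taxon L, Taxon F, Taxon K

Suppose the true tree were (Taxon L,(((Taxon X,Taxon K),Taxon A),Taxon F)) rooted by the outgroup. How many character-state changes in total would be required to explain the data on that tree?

6

Map each character onto (Taxon L,(((Taxon X,Taxon K),Taxon A),Taxon F)) (rooted by Outgroup) and count the minimum state changes it requires (Fitch parsimony):
Character 1: 1; Character 2: 2; Character 3: 1; Character 4: 2.
Total tree length = 6.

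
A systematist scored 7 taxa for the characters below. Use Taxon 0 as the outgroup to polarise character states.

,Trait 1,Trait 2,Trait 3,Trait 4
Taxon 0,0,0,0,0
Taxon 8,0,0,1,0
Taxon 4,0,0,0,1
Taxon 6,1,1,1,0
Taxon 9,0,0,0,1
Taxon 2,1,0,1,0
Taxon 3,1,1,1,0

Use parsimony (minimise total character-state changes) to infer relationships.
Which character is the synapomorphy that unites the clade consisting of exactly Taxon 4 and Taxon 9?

The outgroup has state '0' for every character, so '1' is the derived state throughout.
Trait 1: derived state '1' in Taxon 2, Taxon 3, and Taxon 6 only — synapomorphy for {Taxon 2, Taxon 3, Taxon 6}.
Only Taxon 3 and Taxon 6 show the derived state '1' for Trait 2, supporting them as a clade.
Only Taxon 2, Taxon 3, Taxon 6, and Taxon 8 show the derived state '1' for Trait 3, supporting them as a clade.
Trait 4 (derived state '1') is shared by Taxon 4 and Taxon 9 — a synapomorphy uniting that clade.
Most parsimonious ingroup topology: ((Taxon 8,((Taxon 6,Taxon 3),Taxon 2)),(Taxon 4,Taxon 9)).
The clade {Taxon 4, Taxon 9} is supported by Trait 4: its derived state '1' occurs in exactly those taxa and in no other taxon (including the outgroup).

Trait 4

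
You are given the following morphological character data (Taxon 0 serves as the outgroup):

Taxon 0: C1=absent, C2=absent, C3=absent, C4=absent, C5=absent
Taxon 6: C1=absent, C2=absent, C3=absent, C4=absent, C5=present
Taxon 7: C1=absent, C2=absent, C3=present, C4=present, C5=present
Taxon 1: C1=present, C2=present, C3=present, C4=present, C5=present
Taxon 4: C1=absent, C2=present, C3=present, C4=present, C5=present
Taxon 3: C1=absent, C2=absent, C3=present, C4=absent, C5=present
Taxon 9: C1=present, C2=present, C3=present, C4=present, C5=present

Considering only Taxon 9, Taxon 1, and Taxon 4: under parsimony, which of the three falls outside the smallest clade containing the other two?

The outgroup has state 'absent' for every character, so 'present' is the derived state throughout.
C1 (derived state 'present') is shared by Taxon 1 and Taxon 9 — a synapomorphy uniting that clade.
C2 (derived state 'present') is shared by Taxon 1, Taxon 4, and Taxon 9 — a synapomorphy uniting that clade.
Only Taxon 1, Taxon 3, Taxon 4, Taxon 7, and Taxon 9 show the derived state 'present' for C3, supporting them as a clade.
C4: derived state 'present' in Taxon 1, Taxon 4, Taxon 7, and Taxon 9 only — synapomorphy for {Taxon 1, Taxon 4, Taxon 7, Taxon 9}.
All ingroup taxa share the derived state 'present' for C5; it defines the ingroup but does not resolve relationships within it.
Most parsimonious ingroup topology: (Taxon 6,((Taxon 7,((Taxon 1,Taxon 9),Taxon 4)),Taxon 3)).
Taxon 9 and Taxon 1 share a more recent common ancestor with each other than either does with Taxon 4, so Taxon 4 is the least closely related of the three.

Taxon 4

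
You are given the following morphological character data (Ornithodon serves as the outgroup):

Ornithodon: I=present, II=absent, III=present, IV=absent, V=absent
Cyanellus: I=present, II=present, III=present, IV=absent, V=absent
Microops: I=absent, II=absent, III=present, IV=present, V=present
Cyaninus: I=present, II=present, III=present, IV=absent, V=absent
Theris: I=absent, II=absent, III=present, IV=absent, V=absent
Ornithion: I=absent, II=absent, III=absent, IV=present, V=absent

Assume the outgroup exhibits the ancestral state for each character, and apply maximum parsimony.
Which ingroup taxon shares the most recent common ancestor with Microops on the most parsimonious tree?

Character polarity is set by the outgroup: the derived state is whichever differs from the outgroup's state, so for I, III the derived state is 'absent', and for the remaining characters it is 'present'.
I: derived state 'absent' in Microops, Ornithion, and Theris only — synapomorphy for {Microops, Ornithion, Theris}.
II: derived state 'present' in Cyanellus and Cyaninus only — synapomorphy for {Cyanellus, Cyaninus}.
III: derived state 'absent' in Ornithion only — an autapomorphy, so it tells us nothing about relationships among taxa.
IV (derived state 'present') is shared by Microops and Ornithion — a synapomorphy uniting that clade.
V: derived state 'present' in Microops only — an autapomorphy, so it tells us nothing about relationships among taxa.
Most parsimonious ingroup topology: ((Cyanellus,Cyaninus),((Microops,Ornithion),Theris)).
Microops and Ornithion form a cherry on this tree, so they are sister taxa.

Ornithion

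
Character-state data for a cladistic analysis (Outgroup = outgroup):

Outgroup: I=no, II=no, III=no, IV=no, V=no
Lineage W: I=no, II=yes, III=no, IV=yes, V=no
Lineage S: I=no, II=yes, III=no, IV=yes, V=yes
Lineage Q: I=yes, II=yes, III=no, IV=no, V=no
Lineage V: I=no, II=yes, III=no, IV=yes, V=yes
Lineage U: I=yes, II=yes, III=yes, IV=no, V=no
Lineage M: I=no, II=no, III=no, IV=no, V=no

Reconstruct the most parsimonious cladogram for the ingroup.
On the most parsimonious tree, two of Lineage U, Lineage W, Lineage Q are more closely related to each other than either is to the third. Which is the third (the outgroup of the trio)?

The outgroup has state 'no' for every character, so 'yes' is the derived state throughout.
I (derived state 'yes') is shared by Lineage Q and Lineage U — a synapomorphy uniting that clade.
II: derived state 'yes' in Lineage Q, Lineage S, Lineage U, Lineage V, and Lineage W only — synapomorphy for {Lineage Q, Lineage S, Lineage U, Lineage V, Lineage W}.
III: derived state 'yes' in Lineage U only — an autapomorphy, so it tells us nothing about relationships among taxa.
Only Lineage S, Lineage V, and Lineage W show the derived state 'yes' for IV, supporting them as a clade.
V (derived state 'yes') is shared by Lineage S and Lineage V — a synapomorphy uniting that clade.
Most parsimonious ingroup topology: (((Lineage W,(Lineage S,Lineage V)),(Lineage Q,Lineage U)),Lineage M).
Lineage U and Lineage Q share a more recent common ancestor with each other than either does with Lineage W, so Lineage W is the least closely related of the three.

Lineage W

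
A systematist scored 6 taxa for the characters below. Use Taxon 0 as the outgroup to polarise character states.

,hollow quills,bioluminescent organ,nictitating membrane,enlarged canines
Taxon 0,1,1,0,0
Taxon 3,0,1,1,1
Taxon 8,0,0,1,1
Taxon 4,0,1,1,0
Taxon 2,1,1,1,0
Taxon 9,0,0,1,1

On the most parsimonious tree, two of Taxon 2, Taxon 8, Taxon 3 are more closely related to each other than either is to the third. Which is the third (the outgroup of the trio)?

Character polarity is set by the outgroup: the derived state is whichever differs from the outgroup's state, so for hollow quills, bioluminescent organ the derived state is '0', and for the remaining characters it is '1'.
Only Taxon 3, Taxon 4, Taxon 8, and Taxon 9 show the derived state '0' for hollow quills, supporting them as a clade.
Only Taxon 8 and Taxon 9 show the derived state '0' for bioluminescent organ, supporting them as a clade.
All ingroup taxa share the derived state '1' for nictitating membrane; it defines the ingroup but does not resolve relationships within it.
enlarged canines: derived state '1' in Taxon 3, Taxon 8, and Taxon 9 only — synapomorphy for {Taxon 3, Taxon 8, Taxon 9}.
Most parsimonious ingroup topology: (((Taxon 3,(Taxon 8,Taxon 9)),Taxon 4),Taxon 2).
Taxon 8 and Taxon 3 share a more recent common ancestor with each other than either does with Taxon 2, so Taxon 2 is the least closely related of the three.

Taxon 2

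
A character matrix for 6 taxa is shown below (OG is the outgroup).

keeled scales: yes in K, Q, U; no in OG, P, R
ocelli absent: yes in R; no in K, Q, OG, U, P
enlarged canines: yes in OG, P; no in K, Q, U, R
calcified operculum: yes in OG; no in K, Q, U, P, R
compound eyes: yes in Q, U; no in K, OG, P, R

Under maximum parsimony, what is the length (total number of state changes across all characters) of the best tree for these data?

Character polarity is set by the outgroup: the derived state is whichever differs from the outgroup's state, so for enlarged canines, calcified operculum the derived state is 'no', and for the remaining characters it is 'yes'.
keeled scales: derived state 'yes' in K, Q, and U only — synapomorphy for {K, Q, U}.
ocelli absent (derived state 'yes') is unique to R (autapomorphy; uninformative for grouping).
Only K, Q, R, and U show the derived state 'no' for enlarged canines, supporting them as a clade.
All ingroup taxa share the derived state 'no' for calcified operculum; it defines the ingroup but does not resolve relationships within it.
Only Q and U show the derived state 'yes' for compound eyes, supporting them as a clade.
Most parsimonious ingroup topology: ((((Q,U),K),R),P).
Changes per character on this tree: keeled scales: 1; ocelli absent: 1; enlarged canines: 1; calcified operculum: 1; compound eyes: 1.
Total = 5.

5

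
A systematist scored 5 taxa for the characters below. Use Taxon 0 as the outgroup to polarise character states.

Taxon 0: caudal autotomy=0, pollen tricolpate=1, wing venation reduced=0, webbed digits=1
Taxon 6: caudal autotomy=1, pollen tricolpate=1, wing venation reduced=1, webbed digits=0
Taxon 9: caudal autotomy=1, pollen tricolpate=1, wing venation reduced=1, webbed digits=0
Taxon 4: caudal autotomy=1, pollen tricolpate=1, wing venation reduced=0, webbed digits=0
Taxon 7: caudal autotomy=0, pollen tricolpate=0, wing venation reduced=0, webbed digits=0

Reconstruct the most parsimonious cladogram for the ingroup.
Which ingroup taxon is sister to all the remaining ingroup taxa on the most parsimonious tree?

Taxon 7

Character polarity is set by the outgroup: the derived state is whichever differs from the outgroup's state, so for pollen tricolpate, webbed digits the derived state is '0', and for the remaining characters it is '1'.
caudal autotomy (derived state '1') is shared by Taxon 4, Taxon 6, and Taxon 9 — a synapomorphy uniting that clade.
pollen tricolpate (derived state '0') is unique to Taxon 7 (autapomorphy; uninformative for grouping).
wing venation reduced (derived state '1') is shared by Taxon 6 and Taxon 9 — a synapomorphy uniting that clade.
All ingroup taxa share the derived state '0' for webbed digits; it defines the ingroup but does not resolve relationships within it.
Most parsimonious ingroup topology: (((Taxon 6,Taxon 9),Taxon 4),Taxon 7).
Taxon 7 is sister to the clade containing all other ingroup taxa, so it is the earliest-diverging (most basal) ingroup lineage.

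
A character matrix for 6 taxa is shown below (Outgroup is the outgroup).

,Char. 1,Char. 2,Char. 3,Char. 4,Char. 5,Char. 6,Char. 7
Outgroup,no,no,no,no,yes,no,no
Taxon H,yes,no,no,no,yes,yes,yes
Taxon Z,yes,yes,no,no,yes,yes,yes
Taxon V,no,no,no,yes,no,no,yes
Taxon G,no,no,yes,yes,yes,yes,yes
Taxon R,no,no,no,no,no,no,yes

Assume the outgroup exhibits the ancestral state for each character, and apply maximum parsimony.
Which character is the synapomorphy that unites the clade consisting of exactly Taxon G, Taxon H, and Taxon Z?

Char. 6

Character polarity is set by the outgroup: the derived state is whichever differs from the outgroup's state, so for Char. 5 the derived state is 'no', and for the remaining characters it is 'yes'.
Char. 1 (derived state 'yes') is shared by Taxon H and Taxon Z — a synapomorphy uniting that clade.
Char. 2: derived state 'yes' in Taxon Z only — an autapomorphy, so it tells us nothing about relationships among taxa.
Char. 3: derived state 'yes' in Taxon G only — an autapomorphy, so it tells us nothing about relationships among taxa.
Char. 4 (state 'yes') occurs in Taxon G and Taxon V but conflicts with the nesting implied by the other characters — most parsimoniously interpreted as homoplasy.
Char. 5: derived state 'no' in Taxon R and Taxon V only — synapomorphy for {Taxon R, Taxon V}.
Char. 6: derived state 'yes' in Taxon G, Taxon H, and Taxon Z only — synapomorphy for {Taxon G, Taxon H, Taxon Z}.
Char. 7 (derived state 'yes') is shared by all ingroup taxa — unites the whole ingroup.
Most parsimonious ingroup topology: (((Taxon H,Taxon Z),Taxon G),(Taxon V,Taxon R)).
The clade {Taxon G, Taxon H, Taxon Z} is supported by Char. 6: its derived state 'yes' occurs in exactly those taxa and in no other taxon (including the outgroup).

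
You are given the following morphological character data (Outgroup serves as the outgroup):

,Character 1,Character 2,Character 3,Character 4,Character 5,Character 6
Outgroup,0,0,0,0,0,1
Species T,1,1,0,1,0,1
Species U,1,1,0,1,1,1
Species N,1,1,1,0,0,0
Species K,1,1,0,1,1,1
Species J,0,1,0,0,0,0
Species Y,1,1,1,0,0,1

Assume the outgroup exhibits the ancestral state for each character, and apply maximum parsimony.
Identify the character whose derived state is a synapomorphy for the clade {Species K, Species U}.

Character 5

Character polarity is set by the outgroup: the derived state is whichever differs from the outgroup's state, so for Character 6 the derived state is '0', and for the remaining characters it is '1'.
Character 1 (derived state '1') is shared by Species K, Species N, Species T, Species U, and Species Y — a synapomorphy uniting that clade.
All ingroup taxa share the derived state '1' for Character 2; it defines the ingroup but does not resolve relationships within it.
Character 3 (derived state '1') is shared by Species N and Species Y — a synapomorphy uniting that clade.
Character 4: derived state '1' in Species K, Species T, and Species U only — synapomorphy for {Species K, Species T, Species U}.
Character 5 (derived state '1') is shared by Species K and Species U — a synapomorphy uniting that clade.
Character 6 groups Species J and Species N, which is incompatible with the clades supported by the remaining characters; treating it as convergent (homoplasy) costs fewer steps than any alternative tree.
Most parsimonious ingroup topology: (((Species T,(Species K,Species U)),(Species Y,Species N)),Species J).
The clade {Species K, Species U} is supported by Character 5: its derived state '1' occurs in exactly those taxa and in no other taxon (including the outgroup).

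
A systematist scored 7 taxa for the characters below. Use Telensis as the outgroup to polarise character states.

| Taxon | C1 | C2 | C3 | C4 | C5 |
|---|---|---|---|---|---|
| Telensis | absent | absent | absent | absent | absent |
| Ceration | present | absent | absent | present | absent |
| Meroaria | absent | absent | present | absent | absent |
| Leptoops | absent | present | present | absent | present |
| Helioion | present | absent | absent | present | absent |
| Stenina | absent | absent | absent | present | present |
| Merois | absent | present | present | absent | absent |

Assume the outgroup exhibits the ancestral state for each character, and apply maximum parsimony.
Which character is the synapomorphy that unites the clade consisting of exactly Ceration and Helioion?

C1

The outgroup has state 'absent' for every character, so 'present' is the derived state throughout.
C1 (derived state 'present') is shared by Ceration and Helioion — a synapomorphy uniting that clade.
Only Leptoops and Merois show the derived state 'present' for C2, supporting them as a clade.
Only Leptoops, Meroaria, and Merois show the derived state 'present' for C3, supporting them as a clade.
C4 (derived state 'present') is shared by Ceration, Helioion, and Stenina — a synapomorphy uniting that clade.
C5 groups Leptoops and Stenina, which is incompatible with the clades supported by the remaining characters; treating it as convergent (homoplasy) costs fewer steps than any alternative tree.
Most parsimonious ingroup topology: (((Ceration,Helioion),Stenina),(Meroaria,(Leptoops,Merois))).
The clade {Ceration, Helioion} is supported by C1: its derived state 'present' occurs in exactly those taxa and in no other taxon (including the outgroup).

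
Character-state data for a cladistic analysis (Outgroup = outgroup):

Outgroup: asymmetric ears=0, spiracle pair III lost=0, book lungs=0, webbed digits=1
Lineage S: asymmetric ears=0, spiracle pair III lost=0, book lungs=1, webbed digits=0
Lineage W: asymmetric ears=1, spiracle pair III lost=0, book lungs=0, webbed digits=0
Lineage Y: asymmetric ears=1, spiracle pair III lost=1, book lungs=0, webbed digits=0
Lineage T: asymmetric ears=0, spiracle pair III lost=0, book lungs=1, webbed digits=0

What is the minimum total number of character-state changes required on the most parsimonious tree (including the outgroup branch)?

4

Character polarity is set by the outgroup: the derived state is whichever differs from the outgroup's state, so for webbed digits the derived state is '0', and for the remaining characters it is '1'.
asymmetric ears: derived state '1' in Lineage W and Lineage Y only — synapomorphy for {Lineage W, Lineage Y}.
spiracle pair III lost: derived state '1' in Lineage Y only — an autapomorphy, so it tells us nothing about relationships among taxa.
book lungs: derived state '1' in Lineage S and Lineage T only — synapomorphy for {Lineage S, Lineage T}.
All ingroup taxa share the derived state '0' for webbed digits; it defines the ingroup but does not resolve relationships within it.
Most parsimonious ingroup topology: ((Lineage S,Lineage T),(Lineage W,Lineage Y)).
Changes per character on this tree: asymmetric ears: 1; spiracle pair III lost: 1; book lungs: 1; webbed digits: 1.
Total = 4.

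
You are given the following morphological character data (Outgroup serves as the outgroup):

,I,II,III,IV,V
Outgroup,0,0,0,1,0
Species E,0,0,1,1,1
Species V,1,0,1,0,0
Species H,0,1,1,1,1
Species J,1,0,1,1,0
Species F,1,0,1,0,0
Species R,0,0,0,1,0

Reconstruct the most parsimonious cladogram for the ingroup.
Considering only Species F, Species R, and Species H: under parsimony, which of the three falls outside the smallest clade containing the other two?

Character polarity is set by the outgroup: the derived state is whichever differs from the outgroup's state, so for IV the derived state is '0', and for the remaining characters it is '1'.
Only Species F, Species J, and Species V show the derived state '1' for I, supporting them as a clade.
II: derived state '1' in Species H only — an autapomorphy, so it tells us nothing about relationships among taxa.
Only Species E, Species F, Species H, Species J, and Species V show the derived state '1' for III, supporting them as a clade.
IV: derived state '0' in Species F and Species V only — synapomorphy for {Species F, Species V}.
V: derived state '1' in Species E and Species H only — synapomorphy for {Species E, Species H}.
Most parsimonious ingroup topology: (((Species E,Species H),((Species V,Species F),Species J)),Species R).
Species F and Species H share a more recent common ancestor with each other than either does with Species R, so Species R is the least closely related of the three.

Species R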